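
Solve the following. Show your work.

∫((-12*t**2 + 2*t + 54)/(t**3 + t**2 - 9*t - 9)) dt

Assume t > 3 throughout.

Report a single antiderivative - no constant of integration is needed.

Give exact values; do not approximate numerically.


Step 1. Decompose ∫((-12*t**2 + 2*t + 54)/(t**3 + t**2 - 9*t - 9)) dt by partial fractions, (-12*t**2 + 2*t + 54)/(t**3 + t**2 - 9*t - 9) = -5/(t + 3) - 5/(t + 1) - 2/(t - 3): now ∫(-2/(t - 3)) dt + ∫(-5/(t + 1)) dt + ∫(-5/(t + 3)) dt.
Step 2. Evaluate the standard form [assuming t > -3]: now -5*log(t + 3) + ∫(-2/(t - 3)) dt + ∫(-5/(t + 1)) dt.
Step 3. Evaluate the standard form [assuming t > -1]: now -5*log(t + 1) - 5*log(t + 3) + ∫(-2/(t - 3)) dt.
Step 4. Evaluate the standard form [assuming t > 3]: now -2*log(t - 3) - 5*log(t + 1) - 5*log(t + 3).
Answer: -2*log(t - 3) - 5*log(t + 1) - 5*log(t + 3).


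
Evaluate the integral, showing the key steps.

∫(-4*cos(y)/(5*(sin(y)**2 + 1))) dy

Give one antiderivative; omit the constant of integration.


Step 1. Substitute u = sin(y), turning ∫(-4*cos(y)/(5*(sin(y)**2 + 1))) dy into ∫(-4/(5*(u**2 + 1))) du: now ∫(-4/(5*(u**2 + 1))) du.
Step 2. Evaluate the standard form: now -4*atan(u)/5.
Step 3. Substitute back u = sin(y): now -4*atan(sin(y))/5.
Answer: -4*atan(sin(y))/5.


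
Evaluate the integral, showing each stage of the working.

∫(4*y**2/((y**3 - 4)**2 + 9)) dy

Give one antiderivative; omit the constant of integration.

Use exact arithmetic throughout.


Step 1. Substitute u = y**3 - 4, turning ∫(4*y**2/((y**3 - 4)**2 + 9)) dy into ∫(4/(3*(u**2 + 9))) du: now ∫(4/(3*(u**2 + 9))) du.
Step 2. Evaluate the standard form: now 4*atan(u/3)/9.
Step 3. Substitute back u = y**3 - 4: now 4*atan(y**3/3 - 4/3)/9.
Answer: 4*atan(y**3/3 - 4/3)/9.


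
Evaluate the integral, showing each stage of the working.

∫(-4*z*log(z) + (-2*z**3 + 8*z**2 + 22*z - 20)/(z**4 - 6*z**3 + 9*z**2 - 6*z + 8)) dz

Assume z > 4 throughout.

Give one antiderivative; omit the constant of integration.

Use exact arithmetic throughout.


Step 1. Rewrite: now ∫(-4*z*log(z)) dz + ∫((-2*z**3 + 8*z**2 + 22*z - 20)/(z**4 - 6*z**3 + 9*z**2 - 6*z + 8)) dz.
Step 2. Integrate ∫(-4*z*log(z)) dz by parts with u = log(z), dv = (-4*z) dz, so v = -2*z**2 [assuming z > 0]: now -2*z**2*log(z) + ∫(2*z) dz + ∫((-2*z**3 + 8*z**2 + 22*z - 20)/(z**4 - 6*z**3 + 9*z**2 - 6*z + 8)) dz.
Step 3. Evaluate the standard form: now -2*z**2*log(z) + z**2 + ∫((-2*z**3 + 8*z**2 + 22*z - 20)/(z**4 - 6*z**3 + 9*z**2 - 6*z + 8)) dz.
Step 4. Decompose ∫((-2*z**3 + 8*z**2 + 22*z - 20)/(z**4 - 6*z**3 + 9*z**2 - 6*z + 8)) dz by partial fractions, (-2*z**3 + 8*z**2 + 22*z - 20)/(z**4 - 6*z**3 + 9*z**2 - 6*z + 8) = -4/(z**2 + 1) - 4/(z - 2) + 2/(z - 4): now -2*z**2*log(z) + z**2 + ∫(2/(z - 4)) dz + ∫(-4/(z - 2)) dz + ∫(-4/(z**2 + 1)) dz.
Step 5. Evaluate the standard form [assuming z > 2]: now -2*z**2*log(z) + z**2 - 4*log(z - 2) + ∫(2/(z - 4)) dz + ∫(-4/(z**2 + 1)) dz.
Step 6. Evaluate the standard form [assuming z > 4]: now -2*z**2*log(z) + z**2 + 2*log(z - 4) - 4*log(z - 2) + ∫(-4/(z**2 + 1)) dz.
Step 7. Evaluate the standard form: now -2*z**2*log(z) + z**2 + 2*log(z - 4) - 4*log(z - 2) - 4*atan(z).
Answer: -2*z**2*log(z) + z**2 + 2*log(z - 4) - 4*log(z - 2) - 4*atan(z).


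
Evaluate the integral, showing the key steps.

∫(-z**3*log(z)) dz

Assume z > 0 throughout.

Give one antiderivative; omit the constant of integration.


Step 1. Integrate ∫(-z**3*log(z)) dz by parts with u = log(z), dv = (-z**3) dz, so v = -z**4/4 [assuming z > 0]: now -z**4*log(z)/4 + ∫(z**3/4) dz.
Step 2. Evaluate the standard form: now -z**4*log(z)/4 + z**4/16.
Answer: -z**4*log(z)/4 + z**4/16.


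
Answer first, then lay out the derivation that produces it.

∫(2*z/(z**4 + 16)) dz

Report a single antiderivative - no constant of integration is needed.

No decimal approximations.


The answer is atan(z**2/4)/4.
Step 1. Substitute u = z**2, turning ∫(2*z/(z**4 + 16)) dz into ∫(1/(u**2 + 16)) du: now ∫(1/(u**2 + 16)) du.
Step 2. Evaluate the standard form: now atan(u/4)/4.
Step 3. Substitute back u = z**2: now atan(z**2/4)/4.
Answer: atan(z**2/4)/4.


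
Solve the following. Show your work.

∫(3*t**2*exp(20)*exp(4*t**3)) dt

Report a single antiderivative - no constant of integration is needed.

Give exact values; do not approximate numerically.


Step 1. Substitute u = t**3 + 5, turning ∫(3*t**2*exp(20)*exp(4*t**3)) dt into ∫(exp(4*u)) du: now ∫(exp(4*u)) du.
Step 2. Evaluate the standard form: now exp(4*u)/4.
Step 3. Substitute back u = t**3 + 5: now exp(4*t**3 + 20)/4.
Answer: exp(4*t**3 + 20)/4.


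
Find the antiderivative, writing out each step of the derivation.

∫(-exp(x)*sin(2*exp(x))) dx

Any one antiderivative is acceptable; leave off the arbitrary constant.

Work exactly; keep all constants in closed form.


Step 1. Substitute u = exp(x), turning ∫(-exp(x)*sin(2*exp(x))) dx into ∫(-sin(2*u)) du: now ∫(-sin(2*u)) du.
Step 2. Evaluate the standard form: now cos(2*u)/2.
Step 3. Substitute back u = exp(x): now cos(2*exp(x))/2.
Answer: cos(2*exp(x))/2.


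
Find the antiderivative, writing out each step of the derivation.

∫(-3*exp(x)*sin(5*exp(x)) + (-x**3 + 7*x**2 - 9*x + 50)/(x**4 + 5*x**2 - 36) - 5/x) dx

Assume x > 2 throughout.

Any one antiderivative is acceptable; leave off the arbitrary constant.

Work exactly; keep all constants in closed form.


Step 1. Rewrite: now ∫(-5/x) dx + ∫((-x**3 + 7*x**2 - 9*x + 50)/(x**4 + 5*x**2 - 36)) dx + ∫(-3*exp(x)*sin(5*exp(x))) dx.
Step 2. Decompose ∫((-x**3 + 7*x**2 - 9*x + 50)/(x**4 + 5*x**2 - 36)) dx by partial fractions, (-x**3 + 7*x**2 - 9*x + 50)/(x**4 + 5*x**2 - 36) = 1/(x**2 + 9) - 2/(x + 2) + 1/(x - 2): now ∫(-5/x) dx + ∫(-3*exp(x)*sin(5*exp(x))) dx + ∫(1/(x - 2)) dx + ∫(-2/(x + 2)) dx + ∫(1/(x**2 + 9)) dx.
Step 3. Evaluate the standard form [assuming x > 2]: now log(x - 2) + ∫(-5/x) dx + ∫(-3*exp(x)*sin(5*exp(x))) dx + ∫(-2/(x + 2)) dx + ∫(1/(x**2 + 9)) dx.
Step 4. Evaluate the standard form [assuming x > -2]: now log(x - 2) - 2*log(x + 2) + ∫(-5/x) dx + ∫(-3*exp(x)*sin(5*exp(x))) dx + ∫(1/(x**2 + 9)) dx.
Step 5. Evaluate the standard form: now log(x - 2) - 2*log(x + 2) + atan(x/3)/3 + ∫(-5/x) dx + ∫(-3*exp(x)*sin(5*exp(x))) dx.
Step 6. Substitute u = exp(x), turning ∫(-3*exp(x)*sin(5*exp(x))) dx into ∫(-3*sin(5*u)) du: now log(x - 2) - 2*log(x + 2) + atan(x/3)/3 + ∫(-5/x) dx + ∫(-3*sin(5*u)) du.
Step 7. Evaluate the standard form: now log(x - 2) - 2*log(x + 2) + 3*cos(5*u)/5 + atan(x/3)/3 + ∫(-5/x) dx.
Step 8. Substitute back u = exp(x): now log(x - 2) - 2*log(x + 2) + 3*cos(5*exp(x))/5 + atan(x/3)/3 + ∫(-5/x) dx.
Step 9. Evaluate the standard form [assuming x > 0]: now -5*log(x) + log(x - 2) - 2*log(x + 2) + 3*cos(5*exp(x))/5 + atan(x/3)/3.
Answer: -5*log(x) + log(x - 2) - 2*log(x + 2) + 3*cos(5*exp(x))/5 + atan(x/3)/3.


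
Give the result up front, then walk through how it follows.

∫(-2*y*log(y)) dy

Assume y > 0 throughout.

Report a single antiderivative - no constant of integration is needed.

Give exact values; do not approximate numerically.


The answer is -y**2*log(y) + y**2/2.
Step 1. Integrate ∫(-2*y*log(y)) dy by parts with u = log(y), dv = (-2*y) dy, so v = -y**2 [assuming y > 0]: now -y**2*log(y) + ∫(y) dy.
Step 2. Evaluate the standard form: now -y**2*log(y) + y**2/2.
Answer: -y**2*log(y) + y**2/2.


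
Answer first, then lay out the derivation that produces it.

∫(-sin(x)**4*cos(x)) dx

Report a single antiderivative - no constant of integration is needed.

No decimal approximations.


The answer is -sin(x)**5/5.
Step 1. Substitute u = sin(x), turning ∫(-sin(x)**4*cos(x)) dx into ∫(-u**4) du: now ∫(-u**4) du.
Step 2. Evaluate the standard form: now -u**5/5.
Step 3. Substitute back u = sin(x): now -sin(x)**5/5.
Answer: -sin(x)**5/5.


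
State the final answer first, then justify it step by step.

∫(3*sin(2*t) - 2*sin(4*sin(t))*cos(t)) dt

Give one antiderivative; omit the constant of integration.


The answer is -3*cos(2*t)/2 + cos(4*sin(t))/2.
Step 1. Rewrite: now ∫(-2*sin(4*sin(t))*cos(t)) dt + ∫(3*sin(2*t)) dt.
Step 2. Substitute u = sin(t), turning ∫(-2*sin(4*sin(t))*cos(t)) dt into ∫(-2*sin(4*u)) du: now ∫(3*sin(2*t)) dt + ∫(-2*sin(4*u)) du.
Step 3. Evaluate the standard form: now cos(4*u)/2 + ∫(3*sin(2*t)) dt.
Step 4. Substitute back u = sin(t): now cos(4*sin(t))/2 + ∫(3*sin(2*t)) dt.
Step 5. Evaluate the standard form: now -3*cos(2*t)/2 + cos(4*sin(t))/2.
Answer: -3*cos(2*t)/2 + cos(4*sin(t))/2.


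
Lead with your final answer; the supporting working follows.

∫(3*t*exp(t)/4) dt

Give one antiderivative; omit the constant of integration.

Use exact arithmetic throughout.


The answer is 3*t*exp(t)/4 - 3*exp(t)/4.
Step 1. Integrate ∫(3*t*exp(t)/4) dt by parts with u = t, dv = (3*exp(t)/4) dt, so v = 3*exp(t)/4: now 3*t*exp(t)/4 + ∫(-3*exp(t)/4) dt.
Step 2. Evaluate the standard form: now 3*t*exp(t)/4 - 3*exp(t)/4.
Answer: 3*t*exp(t)/4 - 3*exp(t)/4.


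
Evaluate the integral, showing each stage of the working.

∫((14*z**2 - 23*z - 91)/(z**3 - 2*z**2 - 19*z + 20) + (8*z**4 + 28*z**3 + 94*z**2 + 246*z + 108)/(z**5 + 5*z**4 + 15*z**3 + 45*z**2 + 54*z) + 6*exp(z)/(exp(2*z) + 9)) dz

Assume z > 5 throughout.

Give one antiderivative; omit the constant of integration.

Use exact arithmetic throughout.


Step 1. Rewrite: now ∫(6*exp(z)/(exp(2*z) + 9)) dz + ∫((14*z**2 - 23*z - 91)/(z**3 - 2*z**2 - 19*z + 20)) dz + ∫((8*z**4 + 28*z**3 + 94*z**2 + 246*z + 108)/(z**5 + 5*z**4 + 15*z**3 + 45*z**2 + 54*z)) dz.
Step 2. Decompose ∫((8*z**4 + 28*z**3 + 94*z**2 + 246*z + 108)/(z**5 + 5*z**4 + 15*z**3 + 45*z**2 + 54*z)) dz by partial fractions, (8*z**4 + 28*z**3 + 94*z**2 + 246*z + 108)/(z**5 + 5*z**4 + 15*z**3 + 45*z**2 + 54*z) = 2/(z**2 + 9) + 2/(z + 3) + 4/(z + 2) + 2/z: now ∫(2/z) dz + ∫(6*exp(z)/(exp(2*z) + 9)) dz + ∫((14*z**2 - 23*z - 91)/(z**3 - 2*z**2 - 19*z + 20)) dz + ∫(4/(z + 2)) dz + ∫(2/(z + 3)) dz + ∫(2/(z**2 + 9)) dz.
Step 3. Evaluate the standard form [assuming z > -2]: now 4*log(z + 2) + ∫(2/z) dz + ∫(6*exp(z)/(exp(2*z) + 9)) dz + ∫((14*z**2 - 23*z - 91)/(z**3 - 2*z**2 - 19*z + 20)) dz + ∫(2/(z + 3)) dz + ∫(2/(z**2 + 9)) dz.
Step 4. Evaluate the standard form [assuming z > -3]: now 4*log(z + 2) + 2*log(z + 3) + ∫(2/z) dz + ∫(6*exp(z)/(exp(2*z) + 9)) dz + ∫((14*z**2 - 23*z - 91)/(z**3 - 2*z**2 - 19*z + 20)) dz + ∫(2/(z**2 + 9)) dz.
Step 5. Evaluate the standard form [assuming z > 0]: now 2*log(z) + 4*log(z + 2) + 2*log(z + 3) + ∫(6*exp(z)/(exp(2*z) + 9)) dz + ∫((14*z**2 - 23*z - 91)/(z**3 - 2*z**2 - 19*z + 20)) dz + ∫(2/(z**2 + 9)) dz.
Step 6. Evaluate the standard form: now 2*log(z) + 4*log(z + 2) + 2*log(z + 3) + 2*atan(z/3)/3 + ∫(6*exp(z)/(exp(2*z) + 9)) dz + ∫((14*z**2 - 23*z - 91)/(z**3 - 2*z**2 - 19*z + 20)) dz.
Step 7. Decompose ∫((14*z**2 - 23*z - 91)/(z**3 - 2*z**2 - 19*z + 20)) dz by partial fractions, (14*z**2 - 23*z - 91)/(z**3 - 2*z**2 - 19*z + 20) = 5/(z + 4) + 5/(z - 1) + 4/(z - 5): now 2*log(z) + 4*log(z + 2) + 2*log(z + 3) + 2*atan(z/3)/3 + ∫(6*exp(z)/(exp(2*z) + 9)) dz + ∫(4/(z - 5)) dz + ∫(5/(z - 1)) dz + ∫(5/(z + 4)) dz.
Step 8. Evaluate the standard form [assuming z > 1]: now 2*log(z) + 5*log(z - 1) + 4*log(z + 2) + 2*log(z + 3) + 2*atan(z/3)/3 + ∫(6*exp(z)/(exp(2*z) + 9)) dz + ∫(4/(z - 5)) dz + ∫(5/(z + 4)) dz.
Step 9. Evaluate the standard form [assuming z > 5]: now 2*log(z) + 4*log(z - 5) + 5*log(z - 1) + 4*log(z + 2) + 2*log(z + 3) + 2*atan(z/3)/3 + ∫(6*exp(z)/(exp(2*z) + 9)) dz + ∫(5/(z + 4)) dz.
Step 10. Evaluate the standard form [assuming z > -4]: now 2*log(z) + 4*log(z - 5) + 5*log(z - 1) + 4*log(z + 2) + 2*log(z + 3) + 5*log(z + 4) + 2*atan(z/3)/3 + ∫(6*exp(z)/(exp(2*z) + 9)) dz.
Step 11. Substitute u = exp(z), turning ∫(6*exp(z)/(exp(2*z) + 9)) dz into ∫(6/(u**2 + 9)) du: now 2*log(z) + 4*log(z - 5) + 5*log(z - 1) + 4*log(z + 2) + 2*log(z + 3) + 5*log(z + 4) + 2*atan(z/3)/3 + ∫(6/(u**2 + 9)) du.
Step 12. Evaluate the standard form: now 2*log(z) + 4*log(z - 5) + 5*log(z - 1) + 4*log(z + 2) + 2*log(z + 3) + 5*log(z + 4) + 2*atan(u/3) + 2*atan(z/3)/3.
Step 13. Substitute back u = exp(z): now 2*log(z) + 4*log(z - 5) + 5*log(z - 1) + 4*log(z + 2) + 2*log(z + 3) + 5*log(z + 4) + 2*atan(z/3)/3 + 2*atan(exp(z)/3).
Answer: 2*log(z) + 4*log(z - 5) + 5*log(z - 1) + 4*log(z + 2) + 2*log(z + 3) + 5*log(z + 4) + 2*atan(z/3)/3 + 2*atan(exp(z)/3).


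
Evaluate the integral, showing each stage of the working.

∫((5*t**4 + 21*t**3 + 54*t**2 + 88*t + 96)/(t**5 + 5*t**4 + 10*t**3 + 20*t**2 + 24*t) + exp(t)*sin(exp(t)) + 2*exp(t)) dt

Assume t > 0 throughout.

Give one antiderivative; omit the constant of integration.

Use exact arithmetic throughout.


Step 1. Rewrite: now ∫((5*t**4 + 21*t**3 + 54*t**2 + 88*t + 96)/(t**5 + 5*t**4 + 10*t**3 + 20*t**2 + 24*t)) dt + ∫(exp(t)*sin(exp(t))) dt + ∫(2*exp(t)) dt.
Step 2. Decompose ∫((5*t**4 + 21*t**3 + 54*t**2 + 88*t + 96)/(t**5 + 5*t**4 + 10*t**3 + 20*t**2 + 24*t)) dt by partial fractions, (5*t**4 + 21*t**3 + 54*t**2 + 88*t + 96)/(t**5 + 5*t**4 + 10*t**3 + 20*t**2 + 24*t) = 2/(t**2 + 4) + 4/(t + 3) - 3/(t + 2) + 4/t: now ∫(4/t) dt + ∫(exp(t)*sin(exp(t))) dt + ∫(-3/(t + 2)) dt + ∫(4/(t + 3)) dt + ∫(2/(t**2 + 4)) dt + ∫(2*exp(t)) dt.
Step 3. Evaluate the standard form [assuming t > -2]: now -3*log(t + 2) + ∫(4/t) dt + ∫(exp(t)*sin(exp(t))) dt + ∫(4/(t + 3)) dt + ∫(2/(t**2 + 4)) dt + ∫(2*exp(t)) dt.
Step 4. Evaluate the standard form [assuming t > 0]: now 4*log(t) - 3*log(t + 2) + ∫(exp(t)*sin(exp(t))) dt + ∫(4/(t + 3)) dt + ∫(2/(t**2 + 4)) dt + ∫(2*exp(t)) dt.
Step 5. Evaluate the standard form [assuming t > -3]: now 4*log(t) - 3*log(t + 2) + 4*log(t + 3) + ∫(exp(t)*sin(exp(t))) dt + ∫(2/(t**2 + 4)) dt + ∫(2*exp(t)) dt.
Step 6. Evaluate the standard form: now 4*log(t) - 3*log(t + 2) + 4*log(t + 3) + atan(t/2) + ∫(exp(t)*sin(exp(t))) dt + ∫(2*exp(t)) dt.
Step 7. Evaluate the standard form: now 2*exp(t) + 4*log(t) - 3*log(t + 2) + 4*log(t + 3) + atan(t/2) + ∫(exp(t)*sin(exp(t))) dt.
Step 8. Substitute u = exp(t), turning ∫(exp(t)*sin(exp(t))) dt into ∫(sin(u)) du: now 2*exp(t) + 4*log(t) - 3*log(t + 2) + 4*log(t + 3) + atan(t/2) + ∫(sin(u)) du.
Step 9. Evaluate the standard form: now 2*exp(t) + 4*log(t) - 3*log(t + 2) + 4*log(t + 3) - cos(u) + atan(t/2).
Step 10. Substitute back u = exp(t): now 2*exp(t) + 4*log(t) - 3*log(t + 2) + 4*log(t + 3) - cos(exp(t)) + atan(t/2).
Answer: 2*exp(t) + 4*log(t) - 3*log(t + 2) + 4*log(t + 3) - cos(exp(t)) + atan(t/2).


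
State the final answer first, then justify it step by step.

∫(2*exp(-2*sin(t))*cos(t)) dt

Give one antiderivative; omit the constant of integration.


The answer is -exp(-2*sin(t)).
Step 1. Substitute u = sin(t), turning ∫(2*exp(-2*sin(t))*cos(t)) dt into ∫(2*exp(-2*u)) du: now ∫(2*exp(-2*u)) du.
Step 2. Evaluate the standard form: now -exp(-2*u).
Step 3. Substitute back u = sin(t): now -exp(-2*sin(t)).
Answer: -exp(-2*sin(t)).


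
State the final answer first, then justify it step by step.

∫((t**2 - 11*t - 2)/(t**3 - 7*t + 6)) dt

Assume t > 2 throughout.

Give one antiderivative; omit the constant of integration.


The answer is -4*log(t - 2) + 3*log(t - 1) + 2*log(t + 3).
Step 1. Decompose ∫((t**2 - 11*t - 2)/(t**3 - 7*t + 6)) dt by partial fractions, (t**2 - 11*t - 2)/(t**3 - 7*t + 6) = 2/(t + 3) + 3/(t - 1) - 4/(t - 2): now ∫(-4/(t - 2)) dt + ∫(3/(t - 1)) dt + ∫(2/(t + 3)) dt.
Step 2. Evaluate the standard form [assuming t > 1]: now 3*log(t - 1) + ∫(-4/(t - 2)) dt + ∫(2/(t + 3)) dt.
Step 3. Evaluate the standard form [assuming t > 2]: now -4*log(t - 2) + 3*log(t - 1) + ∫(2/(t + 3)) dt.
Step 4. Evaluate the standard form [assuming t > -3]: now -4*log(t - 2) + 3*log(t - 1) + 2*log(t + 3).
Answer: -4*log(t - 2) + 3*log(t - 1) + 2*log(t + 3).


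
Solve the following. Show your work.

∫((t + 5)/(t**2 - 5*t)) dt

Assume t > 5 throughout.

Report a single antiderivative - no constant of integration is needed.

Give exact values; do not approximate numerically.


Step 1. Decompose ∫((t + 5)/(t**2 - 5*t)) dt by partial fractions, (t + 5)/(t**2 - 5*t) = 2/(t - 5) - 1/t: now ∫(-1/t) dt + ∫(2/(t - 5)) dt.
Step 2. Evaluate the standard form [assuming t > 5]: now 2*log(t - 5) + ∫(-1/t) dt.
Step 3. Evaluate the standard form [assuming t > 0]: now -log(t) + 2*log(t - 5).
Answer: -log(t) + 2*log(t - 5).


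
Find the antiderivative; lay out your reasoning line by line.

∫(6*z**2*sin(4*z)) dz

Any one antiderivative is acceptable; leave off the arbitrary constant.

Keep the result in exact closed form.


Step 1. Integrate ∫(6*z**2*sin(4*z)) dz by parts with u = z**2, dv = (6*sin(4*z)) dz, so v = -3*cos(4*z)/2: now -3*z**2*cos(4*z)/2 + ∫(3*z*cos(4*z)) dz.
Step 2. Integrate ∫(3*z*cos(4*z)) dz by parts with u = z, dv = (3*cos(4*z)) dz, so v = 3*sin(4*z)/4: now -3*z**2*cos(4*z)/2 + 3*z*sin(4*z)/4 + ∫(-3*sin(4*z)/4) dz.
Step 3. Evaluate the standard form: now -3*z**2*cos(4*z)/2 + 3*z*sin(4*z)/4 + 3*cos(4*z)/16.
Answer: -3*z**2*cos(4*z)/2 + 3*z*sin(4*z)/4 + 3*cos(4*z)/16.


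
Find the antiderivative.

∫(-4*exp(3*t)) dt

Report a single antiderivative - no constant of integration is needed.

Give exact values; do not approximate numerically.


Answer: -4*exp(3*t)/3.


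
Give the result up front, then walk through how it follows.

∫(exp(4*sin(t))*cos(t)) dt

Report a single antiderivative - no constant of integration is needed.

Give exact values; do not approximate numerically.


The answer is exp(4*sin(t))/4.
Step 1. Substitute u = sin(t), turning ∫(exp(4*sin(t))*cos(t)) dt into ∫(exp(4*u)) du: now ∫(exp(4*u)) du.
Step 2. Evaluate the standard form: now exp(4*u)/4.
Step 3. Substitute back u = sin(t): now exp(4*sin(t))/4.
Answer: exp(4*sin(t))/4.


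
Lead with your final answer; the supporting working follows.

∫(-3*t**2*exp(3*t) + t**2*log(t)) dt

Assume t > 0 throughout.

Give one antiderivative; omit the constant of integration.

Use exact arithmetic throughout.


The answer is t**3*log(t)/3 - t**3/9 - t**2*exp(3*t) + 2*t*exp(3*t)/3 - 2*exp(3*t)/9.
Step 1. Rewrite: now ∫(-3*t**2*exp(3*t)) dt + ∫(t**2*log(t)) dt.
Step 2. Integrate ∫(t**2*log(t)) dt by parts with u = log(t), dv = (t**2) dt, so v = t**3/3 [assuming t > 0]: now t**3*log(t)/3 + ∫(-t**2/3) dt + ∫(-3*t**2*exp(3*t)) dt.
Step 3. Evaluate the standard form: now t**3*log(t)/3 - t**3/9 + ∫(-3*t**2*exp(3*t)) dt.
Step 4. Integrate ∫(-3*t**2*exp(3*t)) dt by parts with u = t**2, dv = (-3*exp(3*t)) dt, so v = -exp(3*t): now t**3*log(t)/3 - t**3/9 - t**2*exp(3*t) + ∫(2*t*exp(3*t)) dt.
Step 5. Integrate ∫(2*t*exp(3*t)) dt by parts with u = t, dv = (2*exp(3*t)) dt, so v = 2*exp(3*t)/3: now t**3*log(t)/3 - t**3/9 - t**2*exp(3*t) + 2*t*exp(3*t)/3 + ∫(-2*exp(3*t)/3) dt.
Step 6. Evaluate the standard form: now t**3*log(t)/3 - t**3/9 - t**2*exp(3*t) + 2*t*exp(3*t)/3 - 2*exp(3*t)/9.
Answer: t**3*log(t)/3 - t**3/9 - t**2*exp(3*t) + 2*t*exp(3*t)/3 - 2*exp(3*t)/9.


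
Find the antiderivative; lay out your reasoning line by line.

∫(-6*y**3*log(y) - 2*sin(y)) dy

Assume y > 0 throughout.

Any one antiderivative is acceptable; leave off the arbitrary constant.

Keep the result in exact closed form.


Step 1. Rewrite: now ∫(-6*y**3*log(y)) dy + ∫(-2*sin(y)) dy.
Step 2. Evaluate the standard form: now 2*cos(y) + ∫(-6*y**3*log(y)) dy.
Step 3. Integrate ∫(-6*y**3*log(y)) dy by parts with u = log(y), dv = (-6*y**3) dy, so v = -3*y**4/2 [assuming y > 0]: now -3*y**4*log(y)/2 + 2*cos(y) + ∫(3*y**3/2) dy.
Step 4. Evaluate the standard form: now -3*y**4*log(y)/2 + 3*y**4/8 + 2*cos(y).
Answer: -3*y**4*log(y)/2 + 3*y**4/8 + 2*cos(y).


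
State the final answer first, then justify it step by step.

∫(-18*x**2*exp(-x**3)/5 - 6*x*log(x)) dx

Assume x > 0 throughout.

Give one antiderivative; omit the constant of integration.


The answer is -3*x**2*log(x) + 3*x**2/2 + 6*exp(-x**3)/5.
Step 1. Rewrite: now ∫(-6*x*log(x)) dx + ∫(-18*x**2*exp(-x**3)/5) dx.
Step 2. Integrate ∫(-6*x*log(x)) dx by parts with u = log(x), dv = (-6*x) dx, so v = -3*x**2 [assuming x > 0]: now -3*x**2*log(x) + ∫(3*x) dx + ∫(-18*x**2*exp(-x**3)/5) dx.
Step 3. Evaluate the standard form: now -3*x**2*log(x) + 3*x**2/2 + ∫(-18*x**2*exp(-x**3)/5) dx.
Step 4. Substitute u = x**3, turning ∫(-18*x**2*exp(-x**3)/5) dx into ∫(-6*exp(-u)/5) du: now -3*x**2*log(x) + 3*x**2/2 + ∫(-6*exp(-u)/5) du.
Step 5. Evaluate the standard form: now -3*x**2*log(x) + 3*x**2/2 + 6*exp(-u)/5.
Step 6. Substitute back u = x**3: now -3*x**2*log(x) + 3*x**2/2 + 6*exp(-x**3)/5.
Answer: -3*x**2*log(x) + 3*x**2/2 + 6*exp(-x**3)/5.


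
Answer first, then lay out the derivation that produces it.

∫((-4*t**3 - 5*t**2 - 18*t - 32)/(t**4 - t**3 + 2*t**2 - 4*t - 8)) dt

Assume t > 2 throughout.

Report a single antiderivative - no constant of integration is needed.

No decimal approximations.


The answer is -5*log(t - 2) + log(t + 1) + atan(t/2).
Step 1. Decompose ∫((-4*t**3 - 5*t**2 - 18*t - 32)/(t**4 - t**3 + 2*t**2 - 4*t - 8)) dt by partial fractions, (-4*t**3 - 5*t**2 - 18*t - 32)/(t**4 - t**3 + 2*t**2 - 4*t - 8) = 2/(t**2 + 4) + 1/(t + 1) - 5/(t - 2): now ∫(-5/(t - 2)) dt + ∫(1/(t + 1)) dt + ∫(2/(t**2 + 4)) dt.
Step 2. Evaluate the standard form [assuming t > -1]: now log(t + 1) + ∫(-5/(t - 2)) dt + ∫(2/(t**2 + 4)) dt.
Step 3. Evaluate the standard form [assuming t > 2]: now -5*log(t - 2) + log(t + 1) + ∫(2/(t**2 + 4)) dt.
Step 4. Evaluate the standard form: now -5*log(t - 2) + log(t + 1) + atan(t/2).
Answer: -5*log(t - 2) + log(t + 1) + atan(t/2).


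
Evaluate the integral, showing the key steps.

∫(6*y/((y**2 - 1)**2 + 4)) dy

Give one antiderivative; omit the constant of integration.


Step 1. Substitute u = y**2 - 1, turning ∫(6*y/((y**2 - 1)**2 + 4)) dy into ∫(3/(u**2 + 4)) du: now ∫(3/(u**2 + 4)) du.
Step 2. Evaluate the standard form: now 3*atan(u/2)/2.
Step 3. Substitute back u = y**2 - 1: now 3*atan(y**2/2 - 1/2)/2.
Answer: 3*atan(y**2/2 - 1/2)/2.


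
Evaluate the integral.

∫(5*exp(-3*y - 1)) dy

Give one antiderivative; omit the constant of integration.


Answer: -5*exp(-3*y - 1)/3.


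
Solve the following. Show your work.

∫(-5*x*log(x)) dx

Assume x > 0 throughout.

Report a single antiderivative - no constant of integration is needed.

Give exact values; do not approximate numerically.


Step 1. Integrate ∫(-5*x*log(x)) dx by parts with u = log(x), dv = (-5*x) dx, so v = -5*x**2/2 [assuming x > 0]: now -5*x**2*log(x)/2 + ∫(5*x/2) dx.
Step 2. Evaluate the standard form: now -5*x**2*log(x)/2 + 5*x**2/4.
Answer: -5*x**2*log(x)/2 + 5*x**2/4.


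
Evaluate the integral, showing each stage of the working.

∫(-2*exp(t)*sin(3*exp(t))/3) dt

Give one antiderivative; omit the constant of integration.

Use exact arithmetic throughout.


Step 1. Substitute u = exp(t), turning ∫(-2*exp(t)*sin(3*exp(t))/3) dt into ∫(-2*sin(3*u)/3) du: now ∫(-2*sin(3*u)/3) du.
Step 2. Evaluate the standard form: now 2*cos(3*u)/9.
Step 3. Substitute back u = exp(t): now 2*cos(3*exp(t))/9.
Answer: 2*cos(3*exp(t))/9.


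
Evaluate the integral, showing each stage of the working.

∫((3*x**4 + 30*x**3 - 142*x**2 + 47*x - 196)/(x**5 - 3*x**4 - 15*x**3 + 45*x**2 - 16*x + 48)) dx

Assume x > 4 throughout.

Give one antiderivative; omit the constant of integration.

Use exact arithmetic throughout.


Step 1. Decompose ∫((3*x**4 + 30*x**3 - 142*x**2 + 47*x - 196)/(x**5 - 3*x**4 - 15*x**3 + 45*x**2 - 16*x + 48)) dx by partial fractions, (3*x**4 + 30*x**3 - 142*x**2 + 47*x - 196)/(x**5 - 3*x**4 - 15*x**3 + 45*x**2 - 16*x + 48) = -1/(x**2 + 1) - 4/(x + 4) + 4/(x - 3) + 3/(x - 4): now ∫(3/(x - 4)) dx + ∫(4/(x - 3)) dx + ∫(-4/(x + 4)) dx + ∫(-1/(x**2 + 1)) dx.
Step 2. Evaluate the standard form [assuming x > 4]: now 3*log(x - 4) + ∫(4/(x - 3)) dx + ∫(-4/(x + 4)) dx + ∫(-1/(x**2 + 1)) dx.
Step 3. Evaluate the standard form [assuming x > -4]: now 3*log(x - 4) - 4*log(x + 4) + ∫(4/(x - 3)) dx + ∫(-1/(x**2 + 1)) dx.
Step 4. Evaluate the standard form [assuming x > 3]: now 3*log(x - 4) + 4*log(x - 3) - 4*log(x + 4) + ∫(-1/(x**2 + 1)) dx.
Step 5. Evaluate the standard form: now 3*log(x - 4) + 4*log(x - 3) - 4*log(x + 4) - atan(x).
Answer: 3*log(x - 4) + 4*log(x - 3) - 4*log(x + 4) - atan(x).


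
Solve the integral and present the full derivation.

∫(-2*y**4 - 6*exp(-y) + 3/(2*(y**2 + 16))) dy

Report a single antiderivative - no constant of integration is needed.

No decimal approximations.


Step 1. Rewrite: now ∫(-2*y**4) dy + ∫(3/(2*(y**2 + 16))) dy + ∫(-6*exp(-y)) dy.
Step 2. Evaluate the standard form: now ∫(-2*y**4) dy + ∫(3/(2*(y**2 + 16))) dy + 6*exp(-y).
Step 3. Evaluate the standard form: now -2*y**5/5 + ∫(3/(2*(y**2 + 16))) dy + 6*exp(-y).
Step 4. Evaluate the standard form: now -2*y**5/5 + 3*atan(y/4)/8 + 6*exp(-y).
Answer: -2*y**5/5 + 3*atan(y/4)/8 + 6*exp(-y).


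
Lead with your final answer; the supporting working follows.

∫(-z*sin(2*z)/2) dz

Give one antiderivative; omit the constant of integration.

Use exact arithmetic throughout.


The answer is z*cos(2*z)/4 - sin(2*z)/8.
Step 1. Integrate ∫(-z*sin(2*z)/2) dz by parts with u = z, dv = (-sin(2*z)/2) dz, so v = cos(2*z)/4: now z*cos(2*z)/4 + ∫(-cos(2*z)/4) dz.
Step 2. Evaluate the standard form: now z*cos(2*z)/4 - sin(2*z)/8.
Answer: z*cos(2*z)/4 - sin(2*z)/8.


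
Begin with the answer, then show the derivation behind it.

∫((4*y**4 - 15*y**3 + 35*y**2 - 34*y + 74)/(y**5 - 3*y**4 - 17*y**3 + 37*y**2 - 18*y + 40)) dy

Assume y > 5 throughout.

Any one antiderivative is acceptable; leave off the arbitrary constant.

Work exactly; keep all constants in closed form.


The answer is 2*log(y - 5) - log(y - 2) + 3*log(y + 4) + atan(y).
Step 1. Decompose ∫((4*y**4 - 15*y**3 + 35*y**2 - 34*y + 74)/(y**5 - 3*y**4 - 17*y**3 + 37*y**2 - 18*y + 40)) dy by partial fractions, (4*y**4 - 15*y**3 + 35*y**2 - 34*y + 74)/(y**5 - 3*y**4 - 17*y**3 + 37*y**2 - 18*y + 40) = 1/(y**2 + 1) + 3/(y + 4) - 1/(y - 2) + 2/(y - 5): now ∫(2/(y - 5)) dy + ∫(-1/(y - 2)) dy + ∫(3/(y + 4)) dy + ∫(1/(y**2 + 1)) dy.
Step 2. Evaluate the standard form [assuming y > 2]: now -log(y - 2) + ∫(2/(y - 5)) dy + ∫(3/(y + 4)) dy + ∫(1/(y**2 + 1)) dy.
Step 3. Evaluate the standard form [assuming y > -4]: now -log(y - 2) + 3*log(y + 4) + ∫(2/(y - 5)) dy + ∫(1/(y**2 + 1)) dy.
Step 4. Evaluate the standard form [assuming y > 5]: now 2*log(y - 5) - log(y - 2) + 3*log(y + 4) + ∫(1/(y**2 + 1)) dy.
Step 5. Evaluate the standard form: now 2*log(y - 5) - log(y - 2) + 3*log(y + 4) + atan(y).
Answer: 2*log(y - 5) - log(y - 2) + 3*log(y + 4) + atan(y).


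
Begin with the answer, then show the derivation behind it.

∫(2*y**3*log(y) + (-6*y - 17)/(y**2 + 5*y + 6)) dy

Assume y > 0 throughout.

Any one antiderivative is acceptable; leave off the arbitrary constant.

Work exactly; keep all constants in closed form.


The answer is y**4*log(y)/2 - y**4/8 - 5*log(y + 2) - log(y + 3).
Step 1. Rewrite: now ∫(2*y**3*log(y)) dy + ∫((-6*y - 17)/(y**2 + 5*y + 6)) dy.
Step 2. Integrate ∫(2*y**3*log(y)) dy by parts with u = log(y), dv = (2*y**3) dy, so v = y**4/2 [assuming y > 0]: now y**4*log(y)/2 + ∫(-y**3/2) dy + ∫((-6*y - 17)/(y**2 + 5*y + 6)) dy.
Step 3. Evaluate the standard form: now y**4*log(y)/2 - y**4/8 + ∫((-6*y - 17)/(y**2 + 5*y + 6)) dy.
Step 4. Decompose ∫((-6*y - 17)/(y**2 + 5*y + 6)) dy by partial fractions, (-6*y - 17)/(y**2 + 5*y + 6) = -1/(y + 3) - 5/(y + 2): now y**4*log(y)/2 - y**4/8 + ∫(-5/(y + 2)) dy + ∫(-1/(y + 3)) dy.
Step 5. Evaluate the standard form [assuming y > -3]: now y**4*log(y)/2 - y**4/8 - log(y + 3) + ∫(-5/(y + 2)) dy.
Step 6. Evaluate the standard form [assuming y > -2]: now y**4*log(y)/2 - y**4/8 - 5*log(y + 2) - log(y + 3).
Answer: y**4*log(y)/2 - y**4/8 - 5*log(y + 2) - log(y + 3).


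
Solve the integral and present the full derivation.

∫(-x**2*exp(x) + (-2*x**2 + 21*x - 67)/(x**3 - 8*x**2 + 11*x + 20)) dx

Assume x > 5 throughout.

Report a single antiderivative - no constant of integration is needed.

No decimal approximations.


Step 1. Rewrite: now ∫(-x**2*exp(x)) dx + ∫((-2*x**2 + 21*x - 67)/(x**3 - 8*x**2 + 11*x + 20)) dx.
Step 2. Integrate ∫(-x**2*exp(x)) dx by parts with u = x**2, dv = (-exp(x)) dx, so v = -exp(x): now -x**2*exp(x) + ∫(2*x*exp(x)) dx + ∫((-2*x**2 + 21*x - 67)/(x**3 - 8*x**2 + 11*x + 20)) dx.
Step 3. Integrate ∫(2*x*exp(x)) dx by parts with u = x, dv = (2*exp(x)) dx, so v = 2*exp(x): now -x**2*exp(x) + 2*x*exp(x) + ∫((-2*x**2 + 21*x - 67)/(x**3 - 8*x**2 + 11*x + 20)) dx + ∫(-2*exp(x)) dx.
Step 4. Evaluate the standard form: now -x**2*exp(x) + 2*x*exp(x) - 2*exp(x) + ∫((-2*x**2 + 21*x - 67)/(x**3 - 8*x**2 + 11*x + 20)) dx.
Step 5. Decompose ∫((-2*x**2 + 21*x - 67)/(x**3 - 8*x**2 + 11*x + 20)) dx by partial fractions, (-2*x**2 + 21*x - 67)/(x**3 - 8*x**2 + 11*x + 20) = -3/(x + 1) + 3/(x - 4) - 2/(x - 5): now -x**2*exp(x) + 2*x*exp(x) - 2*exp(x) + ∫(-2/(x - 5)) dx + ∫(3/(x - 4)) dx + ∫(-3/(x + 1)) dx.
Step 6. Evaluate the standard form [assuming x > 5]: now -x**2*exp(x) + 2*x*exp(x) - 2*exp(x) - 2*log(x - 5) + ∫(3/(x - 4)) dx + ∫(-3/(x + 1)) dx.
Step 7. Evaluate the standard form [assuming x > -1]: now -x**2*exp(x) + 2*x*exp(x) - 2*exp(x) - 2*log(x - 5) - 3*log(x + 1) + ∫(3/(x - 4)) dx.
Step 8. Evaluate the standard form [assuming x > 4]: now -x**2*exp(x) + 2*x*exp(x) - 2*exp(x) - 2*log(x - 5) + 3*log(x - 4) - 3*log(x + 1).
Answer: -x**2*exp(x) + 2*x*exp(x) - 2*exp(x) - 2*log(x - 5) + 3*log(x - 4) - 3*log(x + 1).


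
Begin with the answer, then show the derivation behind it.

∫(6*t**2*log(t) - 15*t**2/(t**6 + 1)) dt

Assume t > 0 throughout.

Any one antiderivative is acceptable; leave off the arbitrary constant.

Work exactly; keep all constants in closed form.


The answer is 2*t**3*log(t) - 2*t**3/3 - 5*atan(t**3).
Step 1. Rewrite: now ∫(-15*t**2/(t**6 + 1)) dt + ∫(6*t**2*log(t)) dt.
Step 2. Substitute u = t**3, turning ∫(-15*t**2/(t**6 + 1)) dt into ∫(-5/(u**2 + 1)) du: now ∫(6*t**2*log(t)) dt + ∫(-5/(u**2 + 1)) du.
Step 3. Evaluate the standard form: now -5*atan(u) + ∫(6*t**2*log(t)) dt.
Step 4. Substitute back u = t**3: now -5*atan(t**3) + ∫(6*t**2*log(t)) dt.
Step 5. Integrate ∫(6*t**2*log(t)) dt by parts with u = log(t), dv = (6*t**2) dt, so v = 2*t**3 [assuming t > 0]: now 2*t**3*log(t) - 5*atan(t**3) + ∫(-2*t**2) dt.
Step 6. Evaluate the standard form: now 2*t**3*log(t) - 2*t**3/3 - 5*atan(t**3).
Answer: 2*t**3*log(t) - 2*t**3/3 - 5*atan(t**3).


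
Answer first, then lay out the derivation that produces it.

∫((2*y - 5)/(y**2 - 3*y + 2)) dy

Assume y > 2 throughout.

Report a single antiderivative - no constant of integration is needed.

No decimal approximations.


The answer is -log(y - 2) + 3*log(y - 1).
Step 1. Decompose ∫((2*y - 5)/(y**2 - 3*y + 2)) dy by partial fractions, (2*y - 5)/(y**2 - 3*y + 2) = 3/(y - 1) - 1/(y - 2): now ∫(-1/(y - 2)) dy + ∫(3/(y - 1)) dy.
Step 2. Evaluate the standard form [assuming y > 2]: now -log(y - 2) + ∫(3/(y - 1)) dy.
Step 3. Evaluate the standard form [assuming y > 1]: now -log(y - 2) + 3*log(y - 1).
Answer: -log(y - 2) + 3*log(y - 1).


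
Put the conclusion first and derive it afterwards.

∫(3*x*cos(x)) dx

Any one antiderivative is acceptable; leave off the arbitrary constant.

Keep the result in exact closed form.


The answer is 3*x*sin(x) + 3*cos(x).
Step 1. Integrate ∫(3*x*cos(x)) dx by parts with u = x, dv = (3*cos(x)) dx, so v = 3*sin(x): now 3*x*sin(x) + ∫(-3*sin(x)) dx.
Step 2. Evaluate the standard form: now 3*x*sin(x) + 3*cos(x).
Answer: 3*x*sin(x) + 3*cos(x).


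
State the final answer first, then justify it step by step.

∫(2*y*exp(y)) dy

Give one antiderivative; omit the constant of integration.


The answer is 2*y*exp(y) - 2*exp(y).
Step 1. Integrate ∫(2*y*exp(y)) dy by parts with u = y, dv = (2*exp(y)) dy, so v = 2*exp(y): now 2*y*exp(y) + ∫(-2*exp(y)) dy.
Step 2. Evaluate the standard form: now 2*y*exp(y) - 2*exp(y).
Answer: 2*y*exp(y) - 2*exp(y).


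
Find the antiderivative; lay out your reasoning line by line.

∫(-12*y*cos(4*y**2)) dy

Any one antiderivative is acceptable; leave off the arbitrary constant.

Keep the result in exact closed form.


Step 1. Substitute u = y**2, turning ∫(-12*y*cos(4*y**2)) dy into ∫(-6*cos(4*u)) du: now ∫(-6*cos(4*u)) du.
Step 2. Evaluate the standard form: now -3*sin(4*u)/2.
Step 3. Substitute back u = y**2: now -3*sin(4*y**2)/2.
Answer: -3*sin(4*y**2)/2.


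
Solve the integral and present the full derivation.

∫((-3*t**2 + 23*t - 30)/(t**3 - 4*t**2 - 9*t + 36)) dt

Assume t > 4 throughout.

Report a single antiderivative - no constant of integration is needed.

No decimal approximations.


Step 1. Decompose ∫((-3*t**2 + 23*t - 30)/(t**3 - 4*t**2 - 9*t + 36)) dt by partial fractions, (-3*t**2 + 23*t - 30)/(t**3 - 4*t**2 - 9*t + 36) = -3/(t + 3) - 2/(t - 3) + 2/(t - 4): now ∫(2/(t - 4)) dt + ∫(-2/(t - 3)) dt + ∫(-3/(t + 3)) dt.
Step 2. Evaluate the standard form [assuming t > 3]: now -2*log(t - 3) + ∫(2/(t - 4)) dt + ∫(-3/(t + 3)) dt.
Step 3. Evaluate the standard form [assuming t > 4]: now 2*log(t - 4) - 2*log(t - 3) + ∫(-3/(t + 3)) dt.
Step 4. Evaluate the standard form [assuming t > -3]: now 2*log(t - 4) - 2*log(t - 3) - 3*log(t + 3).
Answer: 2*log(t - 4) - 2*log(t - 3) - 3*log(t + 3).


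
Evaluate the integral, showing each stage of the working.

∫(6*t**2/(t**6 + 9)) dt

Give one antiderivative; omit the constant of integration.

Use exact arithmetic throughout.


Step 1. Substitute u = t**3, turning ∫(6*t**2/(t**6 + 9)) dt into ∫(2/(u**2 + 9)) du: now ∫(2/(u**2 + 9)) du.
Step 2. Evaluate the standard form: now 2*atan(u/3)/3.
Step 3. Substitute back u = t**3: now 2*atan(t**3/3)/3.
Answer: 2*atan(t**3/3)/3.


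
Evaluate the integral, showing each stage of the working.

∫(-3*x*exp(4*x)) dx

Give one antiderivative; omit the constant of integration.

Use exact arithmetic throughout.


Step 1. Integrate ∫(-3*x*exp(4*x)) dx by parts with u = x, dv = (-3*exp(4*x)) dx, so v = -3*exp(4*x)/4: now -3*x*exp(4*x)/4 + ∫(3*exp(4*x)/4) dx.
Step 2. Evaluate the standard form: now -3*x*exp(4*x)/4 + 3*exp(4*x)/16.
Answer: -3*x*exp(4*x)/4 + 3*exp(4*x)/16.


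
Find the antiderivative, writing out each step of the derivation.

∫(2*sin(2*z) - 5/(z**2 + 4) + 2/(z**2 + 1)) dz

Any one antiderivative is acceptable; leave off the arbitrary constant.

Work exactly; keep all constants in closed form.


Step 1. Rewrite: now ∫(2/(z**2 + 1)) dz + ∫(-5/(z**2 + 4)) dz + ∫(2*sin(2*z)) dz.
Step 2. Evaluate the standard form: now -5*atan(z/2)/2 + ∫(2/(z**2 + 1)) dz + ∫(2*sin(2*z)) dz.
Step 3. Evaluate the standard form: now -5*atan(z/2)/2 + 2*atan(z) + ∫(2*sin(2*z)) dz.
Step 4. Evaluate the standard form: now -cos(2*z) - 5*atan(z/2)/2 + 2*atan(z).
Answer: -cos(2*z) - 5*atan(z/2)/2 + 2*atan(z).


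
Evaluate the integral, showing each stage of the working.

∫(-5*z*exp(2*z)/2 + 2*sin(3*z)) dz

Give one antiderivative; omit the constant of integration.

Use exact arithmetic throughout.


Step 1. Rewrite: now ∫(-5*z*exp(2*z)/2) dz + ∫(2*sin(3*z)) dz.
Step 2. Evaluate the standard form: now -2*cos(3*z)/3 + ∫(-5*z*exp(2*z)/2) dz.
Step 3. Integrate ∫(-5*z*exp(2*z)/2) dz by parts with u = z, dv = (-5*exp(2*z)/2) dz, so v = -5*exp(2*z)/4: now -5*z*exp(2*z)/4 - 2*cos(3*z)/3 + ∫(5*exp(2*z)/4) dz.
Step 4. Evaluate the standard form: now -5*z*exp(2*z)/4 + 5*exp(2*z)/8 - 2*cos(3*z)/3.
Answer: -5*z*exp(2*z)/4 + 5*exp(2*z)/8 - 2*cos(3*z)/3.


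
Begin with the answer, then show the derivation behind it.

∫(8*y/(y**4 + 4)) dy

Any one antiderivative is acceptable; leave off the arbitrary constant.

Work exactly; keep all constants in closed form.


The answer is 2*atan(y**2/2).
Step 1. Substitute u = y**2, turning ∫(8*y/(y**4 + 4)) dy into ∫(4/(u**2 + 4)) du: now ∫(4/(u**2 + 4)) du.
Step 2. Evaluate the standard form: now 2*atan(u/2).
Step 3. Substitute back u = y**2: now 2*atan(y**2/2).
Answer: 2*atan(y**2/2).


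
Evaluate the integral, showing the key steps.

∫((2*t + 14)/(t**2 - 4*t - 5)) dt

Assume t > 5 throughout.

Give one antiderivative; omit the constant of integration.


Step 1. Decompose ∫((2*t + 14)/(t**2 - 4*t - 5)) dt by partial fractions, (2*t + 14)/(t**2 - 4*t - 5) = -2/(t + 1) + 4/(t - 5): now ∫(4/(t - 5)) dt + ∫(-2/(t + 1)) dt.
Step 2. Evaluate the standard form [assuming t > 5]: now 4*log(t - 5) + ∫(-2/(t + 1)) dt.
Step 3. Evaluate the standard form [assuming t > -1]: now 4*log(t - 5) - 2*log(t + 1).
Answer: 4*log(t - 5) - 2*log(t + 1).


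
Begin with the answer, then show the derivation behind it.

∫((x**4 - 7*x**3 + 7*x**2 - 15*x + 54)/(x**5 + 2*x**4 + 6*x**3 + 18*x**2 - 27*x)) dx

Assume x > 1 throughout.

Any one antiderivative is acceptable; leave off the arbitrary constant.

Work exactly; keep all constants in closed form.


The answer is -2*log(x) + log(x - 1) + 2*log(x + 3) - 4*atan(x/3)/3.
Step 1. Decompose ∫((x**4 - 7*x**3 + 7*x**2 - 15*x + 54)/(x**5 + 2*x**4 + 6*x**3 + 18*x**2 - 27*x)) dx by partial fractions, (x**4 - 7*x**3 + 7*x**2 - 15*x + 54)/(x**5 + 2*x**4 + 6*x**3 + 18*x**2 - 27*x) = -4/(x**2 + 9) + 2/(x + 3) + 1/(x - 1) - 2/x: now ∫(-2/x) dx + ∫(1/(x - 1)) dx + ∫(2/(x + 3)) dx + ∫(-4/(x**2 + 9)) dx.
Step 2. Evaluate the standard form [assuming x > 0]: now -2*log(x) + ∫(1/(x - 1)) dx + ∫(2/(x + 3)) dx + ∫(-4/(x**2 + 9)) dx.
Step 3. Evaluate the standard form [assuming x > -3]: now -2*log(x) + 2*log(x + 3) + ∫(1/(x - 1)) dx + ∫(-4/(x**2 + 9)) dx.
Step 4. Evaluate the standard form [assuming x > 1]: now -2*log(x) + log(x - 1) + 2*log(x + 3) + ∫(-4/(x**2 + 9)) dx.
Step 5. Evaluate the standard form: now -2*log(x) + log(x - 1) + 2*log(x + 3) - 4*atan(x/3)/3.
Answer: -2*log(x) + log(x - 1) + 2*log(x + 3) - 4*atan(x/3)/3.


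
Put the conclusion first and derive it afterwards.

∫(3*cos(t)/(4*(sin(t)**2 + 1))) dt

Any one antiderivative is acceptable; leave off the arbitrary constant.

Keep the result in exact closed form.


The answer is 3*atan(sin(t))/4.
Step 1. Substitute u = sin(t), turning ∫(3*cos(t)/(4*(sin(t)**2 + 1))) dt into ∫(3/(4*(u**2 + 1))) du: now ∫(3/(4*(u**2 + 1))) du.
Step 2. Evaluate the standard form: now 3*atan(u)/4.
Step 3. Substitute back u = sin(t): now 3*atan(sin(t))/4.
Answer: 3*atan(sin(t))/4.


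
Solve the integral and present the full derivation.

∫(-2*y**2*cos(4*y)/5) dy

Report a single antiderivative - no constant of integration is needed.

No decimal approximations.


Step 1. Integrate ∫(-2*y**2*cos(4*y)/5) dy by parts with u = y**2, dv = (-2*cos(4*y)/5) dy, so v = -sin(4*y)/10: now -y**2*sin(4*y)/10 + ∫(y*sin(4*y)/5) dy.
Step 2. Integrate ∫(y*sin(4*y)/5) dy by parts with u = y, dv = (sin(4*y)/5) dy, so v = -cos(4*y)/20: now -y**2*sin(4*y)/10 - y*cos(4*y)/20 + ∫(cos(4*y)/20) dy.
Step 3. Evaluate the standard form: now -y**2*sin(4*y)/10 - y*cos(4*y)/20 + sin(4*y)/80.
Answer: -y**2*sin(4*y)/10 - y*cos(4*y)/20 + sin(4*y)/80.


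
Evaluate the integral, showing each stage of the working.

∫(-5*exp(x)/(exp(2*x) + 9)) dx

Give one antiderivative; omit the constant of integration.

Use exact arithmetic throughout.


Step 1. Substitute u = exp(x), turning ∫(-5*exp(x)/(exp(2*x) + 9)) dx into ∫(-5/(u**2 + 9)) du: now ∫(-5/(u**2 + 9)) du.
Step 2. Evaluate the standard form: now -5*atan(u/3)/3.
Step 3. Substitute back u = exp(x): now -5*atan(exp(x)/3)/3.
Answer: -5*atan(exp(x)/3)/3.


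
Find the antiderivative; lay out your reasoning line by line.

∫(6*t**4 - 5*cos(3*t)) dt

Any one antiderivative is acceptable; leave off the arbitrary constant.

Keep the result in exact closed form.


Step 1. Rewrite: now ∫(6*t**4) dt + ∫(-5*cos(3*t)) dt.
Step 2. Evaluate the standard form: now -5*sin(3*t)/3 + ∫(6*t**4) dt.
Step 3. Evaluate the standard form: now 6*t**5/5 - 5*sin(3*t)/3.
Answer: 6*t**5/5 - 5*sin(3*t)/3.


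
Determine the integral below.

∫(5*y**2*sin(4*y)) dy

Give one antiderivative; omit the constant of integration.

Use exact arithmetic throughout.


Answer: -5*y**2*cos(4*y)/4 + 5*y*sin(4*y)/8 + 5*cos(4*y)/32.
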